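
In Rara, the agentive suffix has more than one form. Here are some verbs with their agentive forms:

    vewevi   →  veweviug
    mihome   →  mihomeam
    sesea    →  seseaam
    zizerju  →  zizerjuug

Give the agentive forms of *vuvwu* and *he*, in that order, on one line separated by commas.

vuvwuug, heam

The suffix is conditioned by the last vowel: -ug when the last vowel of the stem is a high vowel (*vewevi*, *zizerju*); -am when the last vowel of the stem is a non-high vowel (*mihome*, *sesea*).
*vuvwu*: last vowel = /u/, a high vowel → -ug → *vuvwuug*.
The last vowel of *he* is /e/, which is a non-high vowel, so the suffix is -am, giving *heam*.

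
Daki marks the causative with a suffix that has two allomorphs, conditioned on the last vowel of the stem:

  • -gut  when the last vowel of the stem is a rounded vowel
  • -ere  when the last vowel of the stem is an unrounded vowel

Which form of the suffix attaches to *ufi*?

-ere

*ufi* — last vowel /i/ (an unrounded vowel) → -ere.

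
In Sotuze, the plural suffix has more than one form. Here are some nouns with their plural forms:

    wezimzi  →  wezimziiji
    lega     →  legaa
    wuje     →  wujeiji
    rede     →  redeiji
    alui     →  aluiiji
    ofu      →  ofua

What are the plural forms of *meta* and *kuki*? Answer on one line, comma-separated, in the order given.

metaa, kukiiji

The pattern is front/back vowel harmony: -iji when the last vowel of the stem is a front vowel (*wezimzi*, *wuje*, *rede*, *alui*); -a when the last vowel of the stem is a back vowel (*lega*, *ofu*).
*meta* — last vowel /a/ (a back vowel) → -a → *metaa*.
*kuki*: last vowel = /i/, a front vowel → -iji → *kukiiji*.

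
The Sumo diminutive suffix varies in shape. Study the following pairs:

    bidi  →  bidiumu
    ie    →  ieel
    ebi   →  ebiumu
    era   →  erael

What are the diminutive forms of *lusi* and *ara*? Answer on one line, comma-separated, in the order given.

The alternation tracks the last vowel of the stem — -umu when the last vowel of the stem is a high vowel (*bidi*, *ebi*); -el when the last vowel of the stem is a non-high vowel (*ie*, *era*).
*lusi*: last vowel = /i/, a high vowel → -umu → *lusiumu*.
The last vowel of *ara* is /a/, which is a non-high vowel, so the suffix is -el, giving *arael*.

lusiumu, arael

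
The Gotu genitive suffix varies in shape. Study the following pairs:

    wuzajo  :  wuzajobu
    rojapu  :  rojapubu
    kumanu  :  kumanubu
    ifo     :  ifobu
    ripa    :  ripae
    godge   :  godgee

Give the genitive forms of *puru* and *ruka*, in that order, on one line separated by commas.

The pattern is rounding harmony: -bu when the last vowel of the stem is a rounded vowel (*wuzajo*, *rojapu*, *kumanu*, *ifo*); -e when the last vowel of the stem is an unrounded vowel (*ripa*, *godge*).
The last vowel of *puru* is /u/, which is a rounded vowel, so the suffix is -bu, giving *purubu*.
Since the last vowel of *ruka* is /a/ (an unrounded vowel), it takes -e, giving *rukae*.

purubu, rukae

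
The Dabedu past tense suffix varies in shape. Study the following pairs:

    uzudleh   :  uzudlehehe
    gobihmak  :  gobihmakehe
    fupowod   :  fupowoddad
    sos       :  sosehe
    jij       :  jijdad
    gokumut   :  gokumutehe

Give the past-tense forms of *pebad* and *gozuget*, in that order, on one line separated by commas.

pebaddad, gozugetehe

Looking at the final consonant of each stem: -ehe when the stem ends in a voiceless consonant (*uzudleh*, *gobihmak*, *sos*, *gokumut*); -dad when the stem ends in a voiced consonant (*fupowod*, *jij*).
*pebad*: final consonant = /d/, voiced → -dad → *pebaddad*.
Since the final consonant of *gozuget* is /t/ (voiceless), it takes -ehe, giving *gozugetehe*.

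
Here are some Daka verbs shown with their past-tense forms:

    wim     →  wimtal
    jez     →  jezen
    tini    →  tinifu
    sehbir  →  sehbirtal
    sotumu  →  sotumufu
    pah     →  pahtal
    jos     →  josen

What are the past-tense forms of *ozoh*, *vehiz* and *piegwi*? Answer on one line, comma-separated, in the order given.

ozohtal, vehizen, piegwifu

The alternation tracks the final sound of the stem — -en when the stem ends in a sibilant (*jez*, *jos*); -tal when the stem ends in a non-sibilant consonant (*wim*, *sehbir*, *pah*); -fu when the stem ends in a vowel (*tini*, *sotumu*).
*ozoh* — final sound /h/ (a non-sibilant consonant) → -tal → *ozohtal*.
Since the final sound of *vehiz* is /z/ (a sibilant), it takes -en, giving *vehizen*.
*piegwi* — final sound /i/ (a vowel) → -fu → *piegwifu*.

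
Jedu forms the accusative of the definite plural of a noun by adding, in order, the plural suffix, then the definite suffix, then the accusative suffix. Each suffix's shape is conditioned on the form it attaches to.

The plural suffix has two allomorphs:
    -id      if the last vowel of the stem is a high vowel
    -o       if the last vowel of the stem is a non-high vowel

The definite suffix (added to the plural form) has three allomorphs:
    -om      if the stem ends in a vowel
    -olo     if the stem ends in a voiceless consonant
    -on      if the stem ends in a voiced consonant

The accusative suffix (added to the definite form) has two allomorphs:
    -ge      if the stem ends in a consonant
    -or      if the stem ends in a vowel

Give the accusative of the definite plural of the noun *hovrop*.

hovropoomge

Since the last vowel of *hovrop* is /o/ (a non-high vowel), it takes -o, giving *hovropo*.
The plural form *hovropo* — final sound /o/ (a vowel) → -om → *hovropoom*.
The final sound of the definite form *hovropoom* is /m/, which is a consonant, so the accusative suffix is -ge, giving *hovropoomge*.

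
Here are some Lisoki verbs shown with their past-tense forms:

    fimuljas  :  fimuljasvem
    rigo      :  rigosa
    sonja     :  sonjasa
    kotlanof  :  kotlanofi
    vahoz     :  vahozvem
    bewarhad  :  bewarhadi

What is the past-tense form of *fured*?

The alternation tracks the final sound of the stem — -vem when the stem ends in a sibilant (*fimuljas*, *vahoz*); -i when the stem ends in a non-sibilant consonant (*kotlanof*, *bewarhad*); -sa when the stem ends in a vowel (*rigo*, *sonja*).
*fured* — final sound /d/ (a non-sibilant consonant) → -i → *furedi*.

furedi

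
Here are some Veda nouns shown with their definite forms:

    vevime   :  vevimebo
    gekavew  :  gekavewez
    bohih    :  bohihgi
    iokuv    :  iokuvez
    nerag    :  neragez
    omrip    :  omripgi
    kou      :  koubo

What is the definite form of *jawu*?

jawubo

The alternation tracks the final sound of the stem — -gi when the stem ends in a voiceless consonant (*bohih*, *omrip*); -ez when the stem ends in a voiced consonant (*gekavew*, *iokuv*, *nerag*); -bo when the stem ends in a vowel (*vevime*, *kou*).
*jawu* — final sound /u/ (a vowel) → -bo → *jawubo*.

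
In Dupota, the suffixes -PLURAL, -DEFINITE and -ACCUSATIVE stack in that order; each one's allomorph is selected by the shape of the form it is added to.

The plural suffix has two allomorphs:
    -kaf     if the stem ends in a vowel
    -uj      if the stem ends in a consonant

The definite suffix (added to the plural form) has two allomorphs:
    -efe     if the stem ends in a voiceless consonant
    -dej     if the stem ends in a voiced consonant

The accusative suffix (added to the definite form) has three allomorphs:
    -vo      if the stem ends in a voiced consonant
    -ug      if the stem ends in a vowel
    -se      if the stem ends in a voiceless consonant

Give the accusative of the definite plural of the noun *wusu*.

Since the final sound of *wusu* is /u/ (a vowel), it takes -kaf, giving *wusukaf*.
The final consonant of the plural form *wusukaf* is /f/, which is voiceless, so the definite suffix is -efe, giving *wusukafefe*.
The final sound of the definite form *wusukafefe* is /e/, which is a vowel, so the accusative suffix is -ug, giving *wusukafefeug*.

wusukafefeug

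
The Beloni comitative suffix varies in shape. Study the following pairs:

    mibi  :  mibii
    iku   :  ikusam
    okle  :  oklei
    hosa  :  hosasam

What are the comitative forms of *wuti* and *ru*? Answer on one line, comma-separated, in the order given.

wutii, rusam

The pattern is front/back vowel harmony: -i when the last vowel of the stem is a front vowel (*mibi*, *okle*); -sam when the last vowel of the stem is a back vowel (*iku*, *hosa*).
*wuti*: last vowel = /i/, a front vowel → -i → *wutii*.
*ru*: last vowel = /u/, a back vowel → -sam → *rusam*.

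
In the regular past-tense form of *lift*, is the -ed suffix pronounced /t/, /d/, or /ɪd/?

The stem *lift* ends in /t/ or /d/.
The -ed suffix is realized as /ɪd/ after /t, d/; as /t/ after other voiceless consonants; and as /d/ after other voiced sounds.
So -ed on *lift* is pronounced /ɪd/.

/ɪd/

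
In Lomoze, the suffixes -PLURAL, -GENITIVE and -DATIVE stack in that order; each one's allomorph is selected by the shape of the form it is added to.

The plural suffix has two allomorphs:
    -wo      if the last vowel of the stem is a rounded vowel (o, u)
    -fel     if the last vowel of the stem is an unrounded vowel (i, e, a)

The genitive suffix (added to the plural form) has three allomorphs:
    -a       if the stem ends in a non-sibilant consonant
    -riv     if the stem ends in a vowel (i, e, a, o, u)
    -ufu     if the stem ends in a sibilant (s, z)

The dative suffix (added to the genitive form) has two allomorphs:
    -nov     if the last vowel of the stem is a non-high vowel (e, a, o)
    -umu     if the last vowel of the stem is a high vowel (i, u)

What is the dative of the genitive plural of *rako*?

*rako*: last vowel = /o/, a rounded vowel → -wo → *rakowo*.
The plural form *rakowo*: final sound = /o/, a vowel → -riv → *rakoworiv*.
The genitive form *rakoworiv* — last vowel /i/ (a high vowel) → -umu → *rakoworivumu*.

rakoworivumu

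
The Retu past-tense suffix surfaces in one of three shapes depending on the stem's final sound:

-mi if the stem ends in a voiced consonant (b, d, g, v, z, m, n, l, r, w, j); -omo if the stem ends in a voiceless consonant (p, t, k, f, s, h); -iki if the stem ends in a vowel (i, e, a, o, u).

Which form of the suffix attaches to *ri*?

The final sound of *ri* is /i/, which is a vowel, so the suffix is -iki.

-iki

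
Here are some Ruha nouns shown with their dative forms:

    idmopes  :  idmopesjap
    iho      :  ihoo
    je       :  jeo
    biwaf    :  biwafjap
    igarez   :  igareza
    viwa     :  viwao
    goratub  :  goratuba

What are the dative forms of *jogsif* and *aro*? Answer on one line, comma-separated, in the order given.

jogsifjap, aroo

The suffix is conditioned by the final sound: -jap when the stem ends in a voiceless consonant (*idmopes*, *biwaf*); -a when the stem ends in a voiced consonant (*igarez*, *goratub*); -o when the stem ends in a vowel (*iho*, *je*, *viwa*).
Since the final sound of *jogsif* is /f/ (a voiceless consonant), it takes -jap, giving *jogsifjap*.
Since the final sound of *aro* is /o/ (a vowel), it takes -o, giving *aroo*.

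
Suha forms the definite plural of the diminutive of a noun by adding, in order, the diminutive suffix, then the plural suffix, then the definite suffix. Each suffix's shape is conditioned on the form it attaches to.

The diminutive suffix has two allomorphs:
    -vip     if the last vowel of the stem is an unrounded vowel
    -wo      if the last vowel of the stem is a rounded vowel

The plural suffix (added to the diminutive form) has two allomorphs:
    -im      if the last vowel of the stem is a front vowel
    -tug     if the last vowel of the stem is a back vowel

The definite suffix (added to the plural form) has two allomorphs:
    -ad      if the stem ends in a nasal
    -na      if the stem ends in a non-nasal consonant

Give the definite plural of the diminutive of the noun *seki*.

The last vowel of *seki* is /i/, which is an unrounded vowel, so the diminutive suffix is -vip, giving *sekivip*.
The last vowel of the diminutive form *sekivip* is /i/, which is a front vowel, so the plural suffix is -im, giving *sekivipim*.
The plural form *sekivipim*: final consonant = /m/, a nasal → -ad → *sekivipimad*.

sekivipimad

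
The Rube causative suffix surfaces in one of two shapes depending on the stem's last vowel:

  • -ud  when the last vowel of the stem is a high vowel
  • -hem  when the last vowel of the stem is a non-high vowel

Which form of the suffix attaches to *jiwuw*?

-ud

The last vowel of *jiwuw* is /u/, which is a high vowel, so the suffix is -ud.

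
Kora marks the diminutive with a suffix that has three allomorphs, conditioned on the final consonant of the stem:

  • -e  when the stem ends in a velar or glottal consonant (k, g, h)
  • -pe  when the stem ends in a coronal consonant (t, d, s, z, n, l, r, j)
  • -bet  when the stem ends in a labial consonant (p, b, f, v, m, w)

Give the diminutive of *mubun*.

mubunpe

*mubun* — final consonant /n/ (coronal) → -pe → *mubunpe*.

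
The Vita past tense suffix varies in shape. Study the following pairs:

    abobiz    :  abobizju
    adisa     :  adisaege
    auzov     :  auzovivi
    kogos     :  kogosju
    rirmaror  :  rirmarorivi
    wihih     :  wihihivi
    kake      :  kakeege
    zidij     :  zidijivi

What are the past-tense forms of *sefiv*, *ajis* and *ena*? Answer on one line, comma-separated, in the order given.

sefivivi, ajisju, enaege

Looking at the final sound of each stem: -ju when the stem ends in a sibilant (*abobiz*, *kogos*); -ivi when the stem ends in a non-sibilant consonant (*auzov*, *rirmaror*, *wihih*, *zidij*); -ege when the stem ends in a vowel (*adisa*, *kake*).
*sefiv* — final sound /v/ (a non-sibilant consonant) → -ivi → *sefivivi*.
The final sound of *ajis* is /s/, which is a sibilant, so the suffix is -ju, giving *ajisju*.
The final sound of *ena* is /a/, which is a vowel, so the suffix is -ege, giving *enaege*.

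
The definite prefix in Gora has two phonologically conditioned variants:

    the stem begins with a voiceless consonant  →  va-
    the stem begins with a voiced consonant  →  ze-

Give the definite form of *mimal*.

Since the first consonant of *mimal* is /m/ (voiced), it takes ze-, giving *zemimal*.

zemimal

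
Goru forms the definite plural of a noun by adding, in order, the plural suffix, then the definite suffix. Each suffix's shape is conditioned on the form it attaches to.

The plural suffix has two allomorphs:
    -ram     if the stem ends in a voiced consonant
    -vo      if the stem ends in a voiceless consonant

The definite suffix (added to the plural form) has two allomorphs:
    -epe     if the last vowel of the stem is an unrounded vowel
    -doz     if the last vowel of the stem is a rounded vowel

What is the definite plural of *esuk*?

Since the final consonant of *esuk* is /k/ (voiceless), it takes -vo, giving *esukvo*.
Since the last vowel of the plural form *esukvo* is /o/ (a rounded vowel), it takes -doz, giving *esukvodoz*.

esukvodoz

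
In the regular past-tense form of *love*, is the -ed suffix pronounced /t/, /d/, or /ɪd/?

/d/

The stem *love* ends in a voiced sound other than /d/.
The -ed suffix is realized as /ɪd/ after /t, d/; as /t/ after other voiceless consonants; and as /d/ after other voiced sounds.
So -ed on *love* is pronounced /d/.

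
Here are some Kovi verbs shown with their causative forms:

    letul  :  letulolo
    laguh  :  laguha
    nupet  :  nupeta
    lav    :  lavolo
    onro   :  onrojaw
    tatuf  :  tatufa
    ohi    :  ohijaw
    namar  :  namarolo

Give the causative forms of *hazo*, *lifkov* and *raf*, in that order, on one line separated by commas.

hazojaw, lifkovolo, rafa

Looking at the final sound of each stem: -a when the stem ends in a voiceless consonant (*laguh*, *nupet*, *tatuf*); -olo when the stem ends in a voiced consonant (*letul*, *lav*, *namar*); -jaw when the stem ends in a vowel (*onro*, *ohi*).
The final sound of *hazo* is /o/, which is a vowel, so the suffix is -jaw, giving *hazojaw*.
The final sound of *lifkov* is /v/, which is a voiced consonant, so the suffix is -olo, giving *lifkovolo*.
The final sound of *raf* is /f/, which is a voiceless consonant, so the suffix is -a, giving *rafa*.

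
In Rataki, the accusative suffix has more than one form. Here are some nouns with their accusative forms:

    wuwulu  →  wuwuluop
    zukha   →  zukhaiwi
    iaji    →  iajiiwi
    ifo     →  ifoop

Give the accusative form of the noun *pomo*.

pomoop

Looking at the last vowel of each stem: -op when the last vowel of the stem is a rounded vowel (*wuwulu*, *ifo*); -iwi when the last vowel of the stem is an unrounded vowel (*zukha*, *iaji*).
*pomo*: last vowel = /o/, a rounded vowel → -op → *pomoop*.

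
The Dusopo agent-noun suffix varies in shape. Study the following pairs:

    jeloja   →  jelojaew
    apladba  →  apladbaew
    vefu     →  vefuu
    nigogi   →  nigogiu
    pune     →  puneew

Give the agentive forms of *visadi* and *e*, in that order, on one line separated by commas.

visadiu, eew

The suffix is conditioned by the last vowel: -u when the last vowel of the stem is a high vowel (*vefu*, *nigogi*); -ew when the last vowel of the stem is a non-high vowel (*jeloja*, *apladba*, *pune*).
*visadi*: last vowel = /i/, a high vowel → -u → *visadiu*.
*e* — last vowel /e/ (a non-high vowel) → -ew → *eew*.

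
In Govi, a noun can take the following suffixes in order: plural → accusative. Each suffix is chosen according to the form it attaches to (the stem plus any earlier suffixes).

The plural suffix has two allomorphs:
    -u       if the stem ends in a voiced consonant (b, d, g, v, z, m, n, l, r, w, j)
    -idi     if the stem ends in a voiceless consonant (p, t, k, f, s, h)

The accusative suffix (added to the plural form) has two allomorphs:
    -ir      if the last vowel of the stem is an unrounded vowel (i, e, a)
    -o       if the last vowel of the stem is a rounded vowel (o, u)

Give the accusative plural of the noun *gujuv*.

gujuvuo

The final consonant of *gujuv* is /v/, which is voiced, so the plural suffix is -u, giving *gujuvu*.
The plural form *gujuvu*: last vowel = /u/, a rounded vowel → -o → *gujuvuo*.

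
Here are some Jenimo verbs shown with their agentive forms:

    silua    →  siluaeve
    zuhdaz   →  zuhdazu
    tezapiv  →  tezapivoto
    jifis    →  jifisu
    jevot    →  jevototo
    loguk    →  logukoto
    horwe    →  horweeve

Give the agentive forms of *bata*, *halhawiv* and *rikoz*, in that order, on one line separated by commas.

bataeve, halhawivoto, rikozu

The pattern is sibilance of the final sound: -u when the stem ends in a sibilant (*zuhdaz*, *jifis*); -oto when the stem ends in a non-sibilant consonant (*tezapiv*, *jevot*, *loguk*); -eve when the stem ends in a vowel (*silua*, *horwe*).
The final sound of *bata* is /a/, which is a vowel, so the suffix is -eve, giving *bataeve*.
The final sound of *halhawiv* is /v/, which is a non-sibilant consonant, so the suffix is -oto, giving *halhawivoto*.
The final sound of *rikoz* is /z/, which is a sibilant, so the suffix is -u, giving *rikozu*.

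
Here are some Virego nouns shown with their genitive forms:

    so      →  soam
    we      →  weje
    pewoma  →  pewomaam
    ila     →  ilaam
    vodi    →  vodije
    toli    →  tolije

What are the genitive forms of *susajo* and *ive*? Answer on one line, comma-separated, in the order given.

susajoam, iveje

The suffix is conditioned by the last vowel: -je when the last vowel of the stem is a front vowel (*we*, *vodi*, *toli*); -am when the last vowel of the stem is a back vowel (*so*, *pewoma*, *ila*).
Since the last vowel of *susajo* is /o/ (a back vowel), it takes -am, giving *susajoam*.
The last vowel of *ive* is /e/, which is a front vowel, so the suffix is -je, giving *iveje*.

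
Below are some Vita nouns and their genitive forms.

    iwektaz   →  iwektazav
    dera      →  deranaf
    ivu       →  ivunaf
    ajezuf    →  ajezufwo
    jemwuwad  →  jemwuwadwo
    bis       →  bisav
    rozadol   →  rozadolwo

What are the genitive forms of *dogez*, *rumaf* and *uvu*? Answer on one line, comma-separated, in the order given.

Looking at the final sound of each stem: -av when the stem ends in a sibilant (*iwektaz*, *bis*); -wo when the stem ends in a non-sibilant consonant (*ajezuf*, *jemwuwad*, *rozadol*); -naf when the stem ends in a vowel (*dera*, *ivu*).
The final sound of *dogez* is /z/, which is a sibilant, so the suffix is -av, giving *dogezav*.
*rumaf* — final sound /f/ (a non-sibilant consonant) → -wo → *rumafwo*.
*uvu* — final sound /u/ (a vowel) → -naf → *uvunaf*.

dogezav, rumafwo, uvunaf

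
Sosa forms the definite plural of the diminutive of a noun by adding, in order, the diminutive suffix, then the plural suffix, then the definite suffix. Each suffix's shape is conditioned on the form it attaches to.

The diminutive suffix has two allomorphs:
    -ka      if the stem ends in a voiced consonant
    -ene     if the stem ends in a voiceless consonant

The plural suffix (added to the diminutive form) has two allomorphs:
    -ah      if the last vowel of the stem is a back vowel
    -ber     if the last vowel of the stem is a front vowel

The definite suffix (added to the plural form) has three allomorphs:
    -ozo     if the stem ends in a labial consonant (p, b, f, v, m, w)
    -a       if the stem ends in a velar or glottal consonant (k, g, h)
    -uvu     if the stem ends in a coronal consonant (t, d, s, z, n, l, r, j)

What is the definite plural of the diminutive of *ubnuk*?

ubnukeneberuvu

*ubnuk* — final consonant /k/ (voiceless) → -ene → *ubnukene*.
The diminutive form *ubnukene*: last vowel = /e/, a front vowel → -ber → *ubnukeneber*.
The plural form *ubnukeneber* — final consonant /r/ (coronal) → -uvu → *ubnukeneberuvu*.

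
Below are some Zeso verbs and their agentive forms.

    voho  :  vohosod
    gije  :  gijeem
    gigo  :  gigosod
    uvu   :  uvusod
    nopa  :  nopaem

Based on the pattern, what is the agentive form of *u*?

Looking at the last vowel of each stem: -sod when the last vowel of the stem is a rounded vowel (*voho*, *gigo*, *uvu*); -em when the last vowel of the stem is an unrounded vowel (*gije*, *nopa*).
*u* — last vowel /u/ (a rounded vowel) → -sod → *usod*.

usod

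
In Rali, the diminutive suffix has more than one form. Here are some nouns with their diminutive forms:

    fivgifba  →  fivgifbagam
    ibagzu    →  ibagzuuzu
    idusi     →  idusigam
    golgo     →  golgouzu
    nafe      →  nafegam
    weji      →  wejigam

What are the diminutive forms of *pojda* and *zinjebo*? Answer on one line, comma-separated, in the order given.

pojdagam, zinjebouzu

The suffix is conditioned by the last vowel: -uzu when the last vowel of the stem is a rounded vowel (*ibagzu*, *golgo*); -gam when the last vowel of the stem is an unrounded vowel (*fivgifba*, *idusi*, *nafe*, *weji*).
The last vowel of *pojda* is /a/, which is an unrounded vowel, so the suffix is -gam, giving *pojdagam*.
*zinjebo* — last vowel /o/ (a rounded vowel) → -uzu → *zinjebouzu*.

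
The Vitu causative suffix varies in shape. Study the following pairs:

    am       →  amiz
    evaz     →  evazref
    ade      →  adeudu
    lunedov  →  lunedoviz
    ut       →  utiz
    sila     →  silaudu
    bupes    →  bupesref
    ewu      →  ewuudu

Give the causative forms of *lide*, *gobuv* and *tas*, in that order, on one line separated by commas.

Looking at the final sound of each stem: -ref when the stem ends in a sibilant (*evaz*, *bupes*); -iz when the stem ends in a non-sibilant consonant (*am*, *lunedov*, *ut*); -udu when the stem ends in a vowel (*ade*, *sila*, *ewu*).
*lide* — final sound /e/ (a vowel) → -udu → *lideudu*.
Since the final sound of *gobuv* is /v/ (a non-sibilant consonant), it takes -iz, giving *gobuviz*.
The final sound of *tas* is /s/, which is a sibilant, so the suffix is -ref, giving *tasref*.

lideudu, gobuviz, tasref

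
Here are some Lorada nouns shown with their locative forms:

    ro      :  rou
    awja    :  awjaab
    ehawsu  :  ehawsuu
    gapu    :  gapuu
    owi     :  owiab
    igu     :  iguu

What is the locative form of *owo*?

The pattern is rounding harmony: -u when the last vowel of the stem is a rounded vowel (*ro*, *ehawsu*, *gapu*, *igu*); -ab when the last vowel of the stem is an unrounded vowel (*awja*, *owi*).
Since the last vowel of *owo* is /o/ (a rounded vowel), it takes -u, giving *owou*.

owou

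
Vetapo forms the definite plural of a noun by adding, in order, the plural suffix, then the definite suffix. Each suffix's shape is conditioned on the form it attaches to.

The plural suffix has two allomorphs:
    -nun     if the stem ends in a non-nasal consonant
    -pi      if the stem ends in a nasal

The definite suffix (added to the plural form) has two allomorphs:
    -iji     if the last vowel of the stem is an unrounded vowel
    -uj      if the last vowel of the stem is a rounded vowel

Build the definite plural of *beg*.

*beg* — final consonant /g/ (non-nasal) → -nun → *begnun*.
The plural form *begnun*: last vowel = /u/, a rounded vowel → -uj → *begnunuj*.

begnunuj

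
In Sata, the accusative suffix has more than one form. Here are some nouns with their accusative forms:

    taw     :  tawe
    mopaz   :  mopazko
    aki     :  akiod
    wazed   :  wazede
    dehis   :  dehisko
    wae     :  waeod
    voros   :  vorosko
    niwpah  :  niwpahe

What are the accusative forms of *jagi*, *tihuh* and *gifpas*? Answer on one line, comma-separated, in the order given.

The alternation tracks the final sound of the stem — -ko when the stem ends in a sibilant (*mopaz*, *dehis*, *voros*); -e when the stem ends in a non-sibilant consonant (*taw*, *wazed*, *niwpah*); -od when the stem ends in a vowel (*aki*, *wae*).
The final sound of *jagi* is /i/, which is a vowel, so the suffix is -od, giving *jagiod*.
*tihuh* — final sound /h/ (a non-sibilant consonant) → -e → *tihuhe*.
Since the final sound of *gifpas* is /s/ (a sibilant), it takes -ko, giving *gifpasko*.

jagiod, tihuhe, gifpasko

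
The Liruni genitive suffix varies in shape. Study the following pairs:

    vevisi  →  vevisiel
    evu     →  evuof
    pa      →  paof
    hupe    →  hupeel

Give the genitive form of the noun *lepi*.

lepiel

The alternation tracks the last vowel of the stem — -el when the last vowel of the stem is a front vowel (*vevisi*, *hupe*); -of when the last vowel of the stem is a back vowel (*evu*, *pa*).
*lepi* — last vowel /i/ (a front vowel) → -el → *lepiel*.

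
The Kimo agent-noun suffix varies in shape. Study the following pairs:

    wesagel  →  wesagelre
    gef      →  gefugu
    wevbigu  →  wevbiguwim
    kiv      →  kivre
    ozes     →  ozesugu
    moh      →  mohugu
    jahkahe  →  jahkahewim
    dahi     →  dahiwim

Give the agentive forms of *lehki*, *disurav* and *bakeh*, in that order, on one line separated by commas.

lehkiwim, disuravre, bakehugu

The suffix is conditioned by the final sound: -ugu when the stem ends in a voiceless consonant (*gef*, *ozes*, *moh*); -re when the stem ends in a voiced consonant (*wesagel*, *kiv*); -wim when the stem ends in a vowel (*wevbigu*, *jahkahe*, *dahi*).
The final sound of *lehki* is /i/, which is a vowel, so the suffix is -wim, giving *lehkiwim*.
Since the final sound of *disurav* is /v/ (a voiced consonant), it takes -re, giving *disuravre*.
*bakeh*: final sound = /h/, a voiceless consonant → -ugu → *bakehugu*.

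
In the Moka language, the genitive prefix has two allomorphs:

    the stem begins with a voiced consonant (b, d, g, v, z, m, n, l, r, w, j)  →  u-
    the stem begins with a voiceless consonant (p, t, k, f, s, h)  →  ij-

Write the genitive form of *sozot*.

ijsozot

*sozot*: first consonant = /s/, voiceless → ij- → *ijsozot*.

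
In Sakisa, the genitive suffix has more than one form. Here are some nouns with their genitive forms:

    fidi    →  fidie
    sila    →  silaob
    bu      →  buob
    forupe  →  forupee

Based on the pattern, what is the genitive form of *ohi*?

ohie

The alternation tracks the last vowel of the stem — -e when the last vowel of the stem is a front vowel (*fidi*, *forupe*); -ob when the last vowel of the stem is a back vowel (*sila*, *bu*).
The last vowel of *ohi* is /i/, which is a front vowel, so the suffix is -e, giving *ohie*.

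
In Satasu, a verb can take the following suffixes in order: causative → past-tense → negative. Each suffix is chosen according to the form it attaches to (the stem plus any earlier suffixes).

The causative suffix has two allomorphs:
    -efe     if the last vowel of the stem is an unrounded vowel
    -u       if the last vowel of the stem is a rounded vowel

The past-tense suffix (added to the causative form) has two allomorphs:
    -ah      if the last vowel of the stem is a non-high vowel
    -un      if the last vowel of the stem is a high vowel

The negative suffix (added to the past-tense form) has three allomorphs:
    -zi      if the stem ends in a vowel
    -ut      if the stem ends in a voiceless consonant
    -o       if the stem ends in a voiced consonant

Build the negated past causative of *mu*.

muuuno

The last vowel of *mu* is /u/, which is a rounded vowel, so the causative suffix is -u, giving *muu*.
The last vowel of the causative form *muu* is /u/, which is a high vowel, so the past-tense suffix is -un, giving *muuun*.
The past-tense form *muuun* — final sound /n/ (a voiced consonant) → -o → *muuuno*.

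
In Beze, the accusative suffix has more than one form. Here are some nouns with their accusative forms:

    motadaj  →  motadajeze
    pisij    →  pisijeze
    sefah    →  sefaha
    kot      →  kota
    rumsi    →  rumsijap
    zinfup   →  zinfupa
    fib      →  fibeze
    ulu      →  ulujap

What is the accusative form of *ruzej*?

ruzejeze

The pattern is voicing of the final sound: -a when the stem ends in a voiceless consonant (*sefah*, *kot*, *zinfup*); -eze when the stem ends in a voiced consonant (*motadaj*, *pisij*, *fib*); -jap when the stem ends in a vowel (*rumsi*, *ulu*).
The final sound of *ruzej* is /j/, which is a voiced consonant, so the suffix is -eze, giving *ruzejeze*.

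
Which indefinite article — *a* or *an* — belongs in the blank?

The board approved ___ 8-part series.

an

The indefinite article is chosen by the initial *sound* of the following word, not its spelling.
The number *8* is spoken "eight", beginning with /eɪt/ — a vowel sound.
So the article is *an*: The board approved an 8-part series.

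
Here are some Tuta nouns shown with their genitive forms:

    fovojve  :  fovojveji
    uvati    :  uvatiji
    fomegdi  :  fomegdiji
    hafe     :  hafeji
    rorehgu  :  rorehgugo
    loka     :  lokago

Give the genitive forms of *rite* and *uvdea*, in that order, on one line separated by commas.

The suffix is conditioned by the last vowel: -ji when the last vowel of the stem is a front vowel (*fovojve*, *uvati*, *fomegdi*, *hafe*); -go when the last vowel of the stem is a back vowel (*rorehgu*, *loka*).
The last vowel of *rite* is /e/, which is a front vowel, so the suffix is -ji, giving *riteji*.
The last vowel of *uvdea* is /a/, which is a back vowel, so the suffix is -go, giving *uvdeago*.

riteji, uvdeago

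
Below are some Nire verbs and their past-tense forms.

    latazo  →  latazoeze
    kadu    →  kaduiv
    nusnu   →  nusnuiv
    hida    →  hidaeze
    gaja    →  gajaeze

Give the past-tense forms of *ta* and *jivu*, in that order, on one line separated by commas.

taeze, jivuiv

Looking at the last vowel of each stem: -iv when the last vowel of the stem is a high vowel (*kadu*, *nusnu*); -eze when the last vowel of the stem is a non-high vowel (*latazo*, *hida*, *gaja*).
The last vowel of *ta* is /a/, which is a non-high vowel, so the suffix is -eze, giving *taeze*.
*jivu* — last vowel /u/ (a high vowel) → -iv → *jivuiv*.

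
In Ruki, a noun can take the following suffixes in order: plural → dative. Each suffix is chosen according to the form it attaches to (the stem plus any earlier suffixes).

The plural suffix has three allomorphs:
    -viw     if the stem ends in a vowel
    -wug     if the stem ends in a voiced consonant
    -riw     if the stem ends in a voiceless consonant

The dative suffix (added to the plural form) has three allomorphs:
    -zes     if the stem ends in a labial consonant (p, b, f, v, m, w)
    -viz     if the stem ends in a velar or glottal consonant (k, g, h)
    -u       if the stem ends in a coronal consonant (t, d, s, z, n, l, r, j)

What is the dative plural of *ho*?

hoviwzes

The final sound of *ho* is /o/, which is a vowel, so the plural suffix is -viw, giving *hoviw*.
Since the final consonant of the plural form *hoviw* is /w/ (labial), it takes -zes, giving *hoviwzes*.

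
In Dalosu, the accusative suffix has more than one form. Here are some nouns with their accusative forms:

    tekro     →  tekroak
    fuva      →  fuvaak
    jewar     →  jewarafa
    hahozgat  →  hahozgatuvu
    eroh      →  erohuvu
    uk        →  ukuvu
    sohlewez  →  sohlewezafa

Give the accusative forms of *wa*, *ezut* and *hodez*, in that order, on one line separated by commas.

waak, ezutuvu, hodezafa

The suffix is conditioned by the final sound: -uvu when the stem ends in a voiceless consonant (*hahozgat*, *eroh*, *uk*); -afa when the stem ends in a voiced consonant (*jewar*, *sohlewez*); -ak when the stem ends in a vowel (*tekro*, *fuva*).
*wa*: final sound = /a/, a vowel → -ak → *waak*.
*ezut* — final sound /t/ (a voiceless consonant) → -uvu → *ezutuvu*.
The final sound of *hodez* is /z/, which is a voiced consonant, so the suffix is -afa, giving *hodezafa*.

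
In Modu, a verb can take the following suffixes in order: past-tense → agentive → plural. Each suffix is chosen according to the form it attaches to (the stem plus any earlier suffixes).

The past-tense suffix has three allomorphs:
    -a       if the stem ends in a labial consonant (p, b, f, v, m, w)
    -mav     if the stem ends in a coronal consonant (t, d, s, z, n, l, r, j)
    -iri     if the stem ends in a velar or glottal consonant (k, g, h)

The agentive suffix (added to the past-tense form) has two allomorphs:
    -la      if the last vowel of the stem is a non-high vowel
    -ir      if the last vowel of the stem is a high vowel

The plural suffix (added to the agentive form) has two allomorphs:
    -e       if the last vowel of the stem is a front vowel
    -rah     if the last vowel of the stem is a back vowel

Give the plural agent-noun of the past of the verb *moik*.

Since the final consonant of *moik* is /k/ (velar/glottal), it takes -iri, giving *moikiri*.
Since the last vowel of the past-tense form *moikiri* is /i/ (a high vowel), it takes -ir, giving *moikiriir*.
The last vowel of the agentive form *moikiriir* is /i/, which is a front vowel, so the plural suffix is -e, giving *moikiriire*.

moikiriire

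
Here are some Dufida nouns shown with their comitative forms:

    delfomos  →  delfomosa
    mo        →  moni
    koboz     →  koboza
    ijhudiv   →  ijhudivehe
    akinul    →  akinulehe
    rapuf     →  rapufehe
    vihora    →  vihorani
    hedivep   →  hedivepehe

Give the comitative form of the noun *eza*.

The alternation tracks the final sound of the stem — -a when the stem ends in a sibilant (*delfomos*, *koboz*); -ehe when the stem ends in a non-sibilant consonant (*ijhudiv*, *akinul*, *rapuf*, *hedivep*); -ni when the stem ends in a vowel (*mo*, *vihora*).
Since the final sound of *eza* is /a/ (a vowel), it takes -ni, giving *ezani*.

ezani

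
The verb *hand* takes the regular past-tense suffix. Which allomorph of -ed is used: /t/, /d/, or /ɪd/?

The stem *hand* ends in /t/ or /d/.
The -ed suffix is realized as /ɪd/ after /t, d/; as /t/ after other voiceless consonants; and as /d/ after other voiced sounds.
So -ed on *hand* is pronounced /ɪd/.

/ɪd/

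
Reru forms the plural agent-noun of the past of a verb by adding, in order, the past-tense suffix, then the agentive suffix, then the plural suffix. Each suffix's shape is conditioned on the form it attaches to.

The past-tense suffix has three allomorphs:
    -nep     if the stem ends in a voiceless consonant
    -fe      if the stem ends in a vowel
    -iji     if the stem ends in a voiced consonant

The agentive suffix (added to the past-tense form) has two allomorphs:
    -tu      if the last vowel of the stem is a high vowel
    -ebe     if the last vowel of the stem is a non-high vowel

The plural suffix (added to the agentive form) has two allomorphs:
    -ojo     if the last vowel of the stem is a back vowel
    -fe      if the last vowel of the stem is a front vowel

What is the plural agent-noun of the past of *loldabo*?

loldabofeebefe

The final sound of *loldabo* is /o/, which is a vowel, so the past-tense suffix is -fe, giving *loldabofe*.
The past-tense form *loldabofe* — last vowel /e/ (a non-high vowel) → -ebe → *loldabofeebe*.
The last vowel of the agentive form *loldabofeebe* is /e/, which is a front vowel, so the plural suffix is -fe, giving *loldabofeebefe*.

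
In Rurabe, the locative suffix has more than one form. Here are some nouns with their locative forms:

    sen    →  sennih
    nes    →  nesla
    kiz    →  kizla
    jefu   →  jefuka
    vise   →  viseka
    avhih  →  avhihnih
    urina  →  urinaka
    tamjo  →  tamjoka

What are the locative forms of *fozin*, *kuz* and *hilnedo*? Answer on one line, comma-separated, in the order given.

fozinnih, kuzla, hilnedoka

The alternation tracks the final sound of the stem — -la when the stem ends in a sibilant (*nes*, *kiz*); -nih when the stem ends in a non-sibilant consonant (*sen*, *avhih*); -ka when the stem ends in a vowel (*jefu*, *vise*, *urina*, *tamjo*).
The final sound of *fozin* is /n/, which is a non-sibilant consonant, so the suffix is -nih, giving *fozinnih*.
Since the final sound of *kuz* is /z/ (a sibilant), it takes -la, giving *kuzla*.
*hilnedo*: final sound = /o/, a vowel → -ka → *hilnedoka*.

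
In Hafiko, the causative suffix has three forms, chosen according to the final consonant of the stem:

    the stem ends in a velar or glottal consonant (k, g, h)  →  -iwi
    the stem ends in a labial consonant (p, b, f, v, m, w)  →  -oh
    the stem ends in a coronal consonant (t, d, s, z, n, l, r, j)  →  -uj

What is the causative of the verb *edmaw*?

*edmaw* — final consonant /w/ (labial) → -oh → *edmawoh*.

edmawoh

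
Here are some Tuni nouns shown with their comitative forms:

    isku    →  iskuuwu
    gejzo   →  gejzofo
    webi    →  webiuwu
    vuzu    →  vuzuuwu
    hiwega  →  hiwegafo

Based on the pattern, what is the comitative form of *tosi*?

Looking at the last vowel of each stem: -uwu when the last vowel of the stem is a high vowel (*isku*, *webi*, *vuzu*); -fo when the last vowel of the stem is a non-high vowel (*gejzo*, *hiwega*).
*tosi*: last vowel = /i/, a high vowel → -uwu → *tosiuwu*.

tosiuwu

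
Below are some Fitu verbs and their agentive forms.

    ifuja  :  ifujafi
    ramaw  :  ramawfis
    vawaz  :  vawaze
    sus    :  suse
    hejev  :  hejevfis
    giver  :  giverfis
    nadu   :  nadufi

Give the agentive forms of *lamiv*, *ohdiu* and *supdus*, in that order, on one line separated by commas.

lamivfis, ohdiufi, supduse

Looking at the final sound of each stem: -e when the stem ends in a sibilant (*vawaz*, *sus*); -fis when the stem ends in a non-sibilant consonant (*ramaw*, *hejev*, *giver*); -fi when the stem ends in a vowel (*ifuja*, *nadu*).
Since the final sound of *lamiv* is /v/ (a non-sibilant consonant), it takes -fis, giving *lamivfis*.
Since the final sound of *ohdiu* is /u/ (a vowel), it takes -fi, giving *ohdiufi*.
Since the final sound of *supdus* is /s/ (a sibilant), it takes -e, giving *supduse*.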